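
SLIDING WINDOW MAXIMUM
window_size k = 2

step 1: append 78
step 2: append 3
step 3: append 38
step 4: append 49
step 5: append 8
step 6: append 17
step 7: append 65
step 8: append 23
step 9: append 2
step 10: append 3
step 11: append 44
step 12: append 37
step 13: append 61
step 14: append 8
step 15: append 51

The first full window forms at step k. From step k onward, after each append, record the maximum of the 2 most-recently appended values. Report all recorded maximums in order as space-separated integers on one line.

step 1: append 78 -> window=[78] (not full yet)
step 2: append 3 -> window=[78, 3] -> max=78
step 3: append 38 -> window=[3, 38] -> max=38
step 4: append 49 -> window=[38, 49] -> max=49
step 5: append 8 -> window=[49, 8] -> max=49
step 6: append 17 -> window=[8, 17] -> max=17
step 7: append 65 -> window=[17, 65] -> max=65
step 8: append 23 -> window=[65, 23] -> max=65
step 9: append 2 -> window=[23, 2] -> max=23
step 10: append 3 -> window=[2, 3] -> max=3
step 11: append 44 -> window=[3, 44] -> max=44
step 12: append 37 -> window=[44, 37] -> max=44
step 13: append 61 -> window=[37, 61] -> max=61
step 14: append 8 -> window=[61, 8] -> max=61
step 15: append 51 -> window=[8, 51] -> max=51

Answer: 78 38 49 49 17 65 65 23 3 44 44 61 61 51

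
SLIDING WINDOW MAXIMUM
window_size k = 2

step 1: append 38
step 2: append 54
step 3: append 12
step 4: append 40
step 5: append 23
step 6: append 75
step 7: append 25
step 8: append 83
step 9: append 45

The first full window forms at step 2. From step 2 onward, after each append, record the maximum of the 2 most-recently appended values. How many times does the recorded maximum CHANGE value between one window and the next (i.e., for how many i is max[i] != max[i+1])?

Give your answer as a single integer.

Answer: 3

Derivation:
step 1: append 38 -> window=[38] (not full yet)
step 2: append 54 -> window=[38, 54] -> max=54
step 3: append 12 -> window=[54, 12] -> max=54
step 4: append 40 -> window=[12, 40] -> max=40
step 5: append 23 -> window=[40, 23] -> max=40
step 6: append 75 -> window=[23, 75] -> max=75
step 7: append 25 -> window=[75, 25] -> max=75
step 8: append 83 -> window=[25, 83] -> max=83
step 9: append 45 -> window=[83, 45] -> max=83
Recorded maximums: 54 54 40 40 75 75 83 83
Changes between consecutive maximums: 3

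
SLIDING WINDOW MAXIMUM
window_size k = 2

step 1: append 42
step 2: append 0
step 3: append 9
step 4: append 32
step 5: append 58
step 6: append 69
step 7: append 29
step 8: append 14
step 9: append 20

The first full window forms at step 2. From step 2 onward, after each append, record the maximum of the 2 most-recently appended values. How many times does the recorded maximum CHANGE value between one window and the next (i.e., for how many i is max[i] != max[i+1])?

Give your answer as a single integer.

step 1: append 42 -> window=[42] (not full yet)
step 2: append 0 -> window=[42, 0] -> max=42
step 3: append 9 -> window=[0, 9] -> max=9
step 4: append 32 -> window=[9, 32] -> max=32
step 5: append 58 -> window=[32, 58] -> max=58
step 6: append 69 -> window=[58, 69] -> max=69
step 7: append 29 -> window=[69, 29] -> max=69
step 8: append 14 -> window=[29, 14] -> max=29
step 9: append 20 -> window=[14, 20] -> max=20
Recorded maximums: 42 9 32 58 69 69 29 20
Changes between consecutive maximums: 6

Answer: 6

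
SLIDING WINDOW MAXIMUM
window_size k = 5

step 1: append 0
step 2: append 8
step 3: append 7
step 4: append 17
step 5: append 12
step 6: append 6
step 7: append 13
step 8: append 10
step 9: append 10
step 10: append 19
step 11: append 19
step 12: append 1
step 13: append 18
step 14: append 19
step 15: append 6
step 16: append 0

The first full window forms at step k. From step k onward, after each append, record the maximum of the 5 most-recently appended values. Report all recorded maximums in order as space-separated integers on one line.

step 1: append 0 -> window=[0] (not full yet)
step 2: append 8 -> window=[0, 8] (not full yet)
step 3: append 7 -> window=[0, 8, 7] (not full yet)
step 4: append 17 -> window=[0, 8, 7, 17] (not full yet)
step 5: append 12 -> window=[0, 8, 7, 17, 12] -> max=17
step 6: append 6 -> window=[8, 7, 17, 12, 6] -> max=17
step 7: append 13 -> window=[7, 17, 12, 6, 13] -> max=17
step 8: append 10 -> window=[17, 12, 6, 13, 10] -> max=17
step 9: append 10 -> window=[12, 6, 13, 10, 10] -> max=13
step 10: append 19 -> window=[6, 13, 10, 10, 19] -> max=19
step 11: append 19 -> window=[13, 10, 10, 19, 19] -> max=19
step 12: append 1 -> window=[10, 10, 19, 19, 1] -> max=19
step 13: append 18 -> window=[10, 19, 19, 1, 18] -> max=19
step 14: append 19 -> window=[19, 19, 1, 18, 19] -> max=19
step 15: append 6 -> window=[19, 1, 18, 19, 6] -> max=19
step 16: append 0 -> window=[1, 18, 19, 6, 0] -> max=19

Answer: 17 17 17 17 13 19 19 19 19 19 19 19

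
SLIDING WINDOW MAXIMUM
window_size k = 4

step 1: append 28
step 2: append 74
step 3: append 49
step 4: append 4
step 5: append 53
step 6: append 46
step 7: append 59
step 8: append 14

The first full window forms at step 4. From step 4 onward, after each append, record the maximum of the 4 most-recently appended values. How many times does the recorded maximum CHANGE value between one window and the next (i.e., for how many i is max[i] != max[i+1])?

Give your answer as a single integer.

step 1: append 28 -> window=[28] (not full yet)
step 2: append 74 -> window=[28, 74] (not full yet)
step 3: append 49 -> window=[28, 74, 49] (not full yet)
step 4: append 4 -> window=[28, 74, 49, 4] -> max=74
step 5: append 53 -> window=[74, 49, 4, 53] -> max=74
step 6: append 46 -> window=[49, 4, 53, 46] -> max=53
step 7: append 59 -> window=[4, 53, 46, 59] -> max=59
step 8: append 14 -> window=[53, 46, 59, 14] -> max=59
Recorded maximums: 74 74 53 59 59
Changes between consecutive maximums: 2

Answer: 2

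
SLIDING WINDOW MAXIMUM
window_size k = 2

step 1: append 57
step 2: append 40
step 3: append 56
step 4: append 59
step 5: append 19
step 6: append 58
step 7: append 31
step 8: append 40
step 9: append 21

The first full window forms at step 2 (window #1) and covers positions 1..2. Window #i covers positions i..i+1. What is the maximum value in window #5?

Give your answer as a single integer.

Answer: 58

Derivation:
step 1: append 57 -> window=[57] (not full yet)
step 2: append 40 -> window=[57, 40] -> max=57
step 3: append 56 -> window=[40, 56] -> max=56
step 4: append 59 -> window=[56, 59] -> max=59
step 5: append 19 -> window=[59, 19] -> max=59
step 6: append 58 -> window=[19, 58] -> max=58
Window #5 max = 58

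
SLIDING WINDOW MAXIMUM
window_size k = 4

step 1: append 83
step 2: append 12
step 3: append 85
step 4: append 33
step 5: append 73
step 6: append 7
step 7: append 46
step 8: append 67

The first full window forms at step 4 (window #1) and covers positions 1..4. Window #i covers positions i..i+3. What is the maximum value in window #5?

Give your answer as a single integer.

Answer: 73

Derivation:
step 1: append 83 -> window=[83] (not full yet)
step 2: append 12 -> window=[83, 12] (not full yet)
step 3: append 85 -> window=[83, 12, 85] (not full yet)
step 4: append 33 -> window=[83, 12, 85, 33] -> max=85
step 5: append 73 -> window=[12, 85, 33, 73] -> max=85
step 6: append 7 -> window=[85, 33, 73, 7] -> max=85
step 7: append 46 -> window=[33, 73, 7, 46] -> max=73
step 8: append 67 -> window=[73, 7, 46, 67] -> max=73
Window #5 max = 73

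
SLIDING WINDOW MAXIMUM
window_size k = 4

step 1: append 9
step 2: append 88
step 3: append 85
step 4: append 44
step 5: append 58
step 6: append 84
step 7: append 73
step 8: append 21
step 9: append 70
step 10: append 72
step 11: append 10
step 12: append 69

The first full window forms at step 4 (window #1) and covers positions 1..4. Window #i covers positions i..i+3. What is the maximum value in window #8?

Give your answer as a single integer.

Answer: 72

Derivation:
step 1: append 9 -> window=[9] (not full yet)
step 2: append 88 -> window=[9, 88] (not full yet)
step 3: append 85 -> window=[9, 88, 85] (not full yet)
step 4: append 44 -> window=[9, 88, 85, 44] -> max=88
step 5: append 58 -> window=[88, 85, 44, 58] -> max=88
step 6: append 84 -> window=[85, 44, 58, 84] -> max=85
step 7: append 73 -> window=[44, 58, 84, 73] -> max=84
step 8: append 21 -> window=[58, 84, 73, 21] -> max=84
step 9: append 70 -> window=[84, 73, 21, 70] -> max=84
step 10: append 72 -> window=[73, 21, 70, 72] -> max=73
step 11: append 10 -> window=[21, 70, 72, 10] -> max=72
Window #8 max = 72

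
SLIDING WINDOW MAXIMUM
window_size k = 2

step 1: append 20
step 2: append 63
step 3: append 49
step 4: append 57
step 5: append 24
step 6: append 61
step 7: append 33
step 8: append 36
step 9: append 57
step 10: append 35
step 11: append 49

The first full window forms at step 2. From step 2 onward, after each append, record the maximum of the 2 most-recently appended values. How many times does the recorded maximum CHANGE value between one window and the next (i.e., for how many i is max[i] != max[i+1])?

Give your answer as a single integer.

step 1: append 20 -> window=[20] (not full yet)
step 2: append 63 -> window=[20, 63] -> max=63
step 3: append 49 -> window=[63, 49] -> max=63
step 4: append 57 -> window=[49, 57] -> max=57
step 5: append 24 -> window=[57, 24] -> max=57
step 6: append 61 -> window=[24, 61] -> max=61
step 7: append 33 -> window=[61, 33] -> max=61
step 8: append 36 -> window=[33, 36] -> max=36
step 9: append 57 -> window=[36, 57] -> max=57
step 10: append 35 -> window=[57, 35] -> max=57
step 11: append 49 -> window=[35, 49] -> max=49
Recorded maximums: 63 63 57 57 61 61 36 57 57 49
Changes between consecutive maximums: 5

Answer: 5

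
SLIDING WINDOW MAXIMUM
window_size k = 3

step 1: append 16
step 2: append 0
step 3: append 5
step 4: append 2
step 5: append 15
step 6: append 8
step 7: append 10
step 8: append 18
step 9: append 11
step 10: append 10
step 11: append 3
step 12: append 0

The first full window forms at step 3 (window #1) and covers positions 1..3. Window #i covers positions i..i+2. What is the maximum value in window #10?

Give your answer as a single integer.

Answer: 10

Derivation:
step 1: append 16 -> window=[16] (not full yet)
step 2: append 0 -> window=[16, 0] (not full yet)
step 3: append 5 -> window=[16, 0, 5] -> max=16
step 4: append 2 -> window=[0, 5, 2] -> max=5
step 5: append 15 -> window=[5, 2, 15] -> max=15
step 6: append 8 -> window=[2, 15, 8] -> max=15
step 7: append 10 -> window=[15, 8, 10] -> max=15
step 8: append 18 -> window=[8, 10, 18] -> max=18
step 9: append 11 -> window=[10, 18, 11] -> max=18
step 10: append 10 -> window=[18, 11, 10] -> max=18
step 11: append 3 -> window=[11, 10, 3] -> max=11
step 12: append 0 -> window=[10, 3, 0] -> max=10
Window #10 max = 10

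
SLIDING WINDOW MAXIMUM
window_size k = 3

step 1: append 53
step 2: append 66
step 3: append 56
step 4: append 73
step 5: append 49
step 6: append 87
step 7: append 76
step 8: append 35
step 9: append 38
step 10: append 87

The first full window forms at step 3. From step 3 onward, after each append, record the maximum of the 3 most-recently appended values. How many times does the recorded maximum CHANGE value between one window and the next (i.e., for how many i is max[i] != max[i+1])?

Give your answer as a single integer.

Answer: 4

Derivation:
step 1: append 53 -> window=[53] (not full yet)
step 2: append 66 -> window=[53, 66] (not full yet)
step 3: append 56 -> window=[53, 66, 56] -> max=66
step 4: append 73 -> window=[66, 56, 73] -> max=73
step 5: append 49 -> window=[56, 73, 49] -> max=73
step 6: append 87 -> window=[73, 49, 87] -> max=87
step 7: append 76 -> window=[49, 87, 76] -> max=87
step 8: append 35 -> window=[87, 76, 35] -> max=87
step 9: append 38 -> window=[76, 35, 38] -> max=76
step 10: append 87 -> window=[35, 38, 87] -> max=87
Recorded maximums: 66 73 73 87 87 87 76 87
Changes between consecutive maximums: 4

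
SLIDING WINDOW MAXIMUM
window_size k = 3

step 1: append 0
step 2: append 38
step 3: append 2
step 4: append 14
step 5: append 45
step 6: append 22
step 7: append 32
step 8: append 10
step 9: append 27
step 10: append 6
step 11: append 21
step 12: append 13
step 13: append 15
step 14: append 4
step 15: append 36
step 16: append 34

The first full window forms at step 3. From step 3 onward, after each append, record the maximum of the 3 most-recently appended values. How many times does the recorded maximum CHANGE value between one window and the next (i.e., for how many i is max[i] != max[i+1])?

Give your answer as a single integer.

Answer: 6

Derivation:
step 1: append 0 -> window=[0] (not full yet)
step 2: append 38 -> window=[0, 38] (not full yet)
step 3: append 2 -> window=[0, 38, 2] -> max=38
step 4: append 14 -> window=[38, 2, 14] -> max=38
step 5: append 45 -> window=[2, 14, 45] -> max=45
step 6: append 22 -> window=[14, 45, 22] -> max=45
step 7: append 32 -> window=[45, 22, 32] -> max=45
step 8: append 10 -> window=[22, 32, 10] -> max=32
step 9: append 27 -> window=[32, 10, 27] -> max=32
step 10: append 6 -> window=[10, 27, 6] -> max=27
step 11: append 21 -> window=[27, 6, 21] -> max=27
step 12: append 13 -> window=[6, 21, 13] -> max=21
step 13: append 15 -> window=[21, 13, 15] -> max=21
step 14: append 4 -> window=[13, 15, 4] -> max=15
step 15: append 36 -> window=[15, 4, 36] -> max=36
step 16: append 34 -> window=[4, 36, 34] -> max=36
Recorded maximums: 38 38 45 45 45 32 32 27 27 21 21 15 36 36
Changes between consecutive maximums: 6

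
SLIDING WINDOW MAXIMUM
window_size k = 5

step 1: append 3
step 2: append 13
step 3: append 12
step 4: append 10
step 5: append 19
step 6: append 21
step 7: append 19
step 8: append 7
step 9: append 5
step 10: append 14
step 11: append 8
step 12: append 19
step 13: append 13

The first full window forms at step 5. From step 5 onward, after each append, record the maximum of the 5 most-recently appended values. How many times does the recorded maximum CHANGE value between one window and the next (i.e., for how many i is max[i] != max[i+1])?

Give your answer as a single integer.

Answer: 2

Derivation:
step 1: append 3 -> window=[3] (not full yet)
step 2: append 13 -> window=[3, 13] (not full yet)
step 3: append 12 -> window=[3, 13, 12] (not full yet)
step 4: append 10 -> window=[3, 13, 12, 10] (not full yet)
step 5: append 19 -> window=[3, 13, 12, 10, 19] -> max=19
step 6: append 21 -> window=[13, 12, 10, 19, 21] -> max=21
step 7: append 19 -> window=[12, 10, 19, 21, 19] -> max=21
step 8: append 7 -> window=[10, 19, 21, 19, 7] -> max=21
step 9: append 5 -> window=[19, 21, 19, 7, 5] -> max=21
step 10: append 14 -> window=[21, 19, 7, 5, 14] -> max=21
step 11: append 8 -> window=[19, 7, 5, 14, 8] -> max=19
step 12: append 19 -> window=[7, 5, 14, 8, 19] -> max=19
step 13: append 13 -> window=[5, 14, 8, 19, 13] -> max=19
Recorded maximums: 19 21 21 21 21 21 19 19 19
Changes between consecutive maximums: 2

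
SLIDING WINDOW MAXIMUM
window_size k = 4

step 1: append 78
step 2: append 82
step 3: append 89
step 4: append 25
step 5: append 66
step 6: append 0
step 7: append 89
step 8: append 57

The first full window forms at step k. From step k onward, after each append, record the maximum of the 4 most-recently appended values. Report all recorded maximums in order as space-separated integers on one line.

Answer: 89 89 89 89 89

Derivation:
step 1: append 78 -> window=[78] (not full yet)
step 2: append 82 -> window=[78, 82] (not full yet)
step 3: append 89 -> window=[78, 82, 89] (not full yet)
step 4: append 25 -> window=[78, 82, 89, 25] -> max=89
step 5: append 66 -> window=[82, 89, 25, 66] -> max=89
step 6: append 0 -> window=[89, 25, 66, 0] -> max=89
step 7: append 89 -> window=[25, 66, 0, 89] -> max=89
step 8: append 57 -> window=[66, 0, 89, 57] -> max=89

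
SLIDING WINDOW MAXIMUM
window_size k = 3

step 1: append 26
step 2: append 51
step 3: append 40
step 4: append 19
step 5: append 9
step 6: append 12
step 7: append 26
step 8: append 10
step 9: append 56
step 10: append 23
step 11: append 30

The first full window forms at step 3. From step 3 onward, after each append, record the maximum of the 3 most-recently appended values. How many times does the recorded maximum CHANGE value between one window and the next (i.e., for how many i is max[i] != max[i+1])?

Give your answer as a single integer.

Answer: 4

Derivation:
step 1: append 26 -> window=[26] (not full yet)
step 2: append 51 -> window=[26, 51] (not full yet)
step 3: append 40 -> window=[26, 51, 40] -> max=51
step 4: append 19 -> window=[51, 40, 19] -> max=51
step 5: append 9 -> window=[40, 19, 9] -> max=40
step 6: append 12 -> window=[19, 9, 12] -> max=19
step 7: append 26 -> window=[9, 12, 26] -> max=26
step 8: append 10 -> window=[12, 26, 10] -> max=26
step 9: append 56 -> window=[26, 10, 56] -> max=56
step 10: append 23 -> window=[10, 56, 23] -> max=56
step 11: append 30 -> window=[56, 23, 30] -> max=56
Recorded maximums: 51 51 40 19 26 26 56 56 56
Changes between consecutive maximums: 4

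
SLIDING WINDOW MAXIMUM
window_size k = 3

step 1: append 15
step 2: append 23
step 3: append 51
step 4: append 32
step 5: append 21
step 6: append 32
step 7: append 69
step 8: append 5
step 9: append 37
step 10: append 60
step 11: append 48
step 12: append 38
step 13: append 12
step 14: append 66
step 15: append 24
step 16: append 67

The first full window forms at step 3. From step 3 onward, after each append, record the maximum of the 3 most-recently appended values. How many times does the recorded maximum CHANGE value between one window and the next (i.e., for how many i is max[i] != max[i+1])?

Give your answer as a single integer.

step 1: append 15 -> window=[15] (not full yet)
step 2: append 23 -> window=[15, 23] (not full yet)
step 3: append 51 -> window=[15, 23, 51] -> max=51
step 4: append 32 -> window=[23, 51, 32] -> max=51
step 5: append 21 -> window=[51, 32, 21] -> max=51
step 6: append 32 -> window=[32, 21, 32] -> max=32
step 7: append 69 -> window=[21, 32, 69] -> max=69
step 8: append 5 -> window=[32, 69, 5] -> max=69
step 9: append 37 -> window=[69, 5, 37] -> max=69
step 10: append 60 -> window=[5, 37, 60] -> max=60
step 11: append 48 -> window=[37, 60, 48] -> max=60
step 12: append 38 -> window=[60, 48, 38] -> max=60
step 13: append 12 -> window=[48, 38, 12] -> max=48
step 14: append 66 -> window=[38, 12, 66] -> max=66
step 15: append 24 -> window=[12, 66, 24] -> max=66
step 16: append 67 -> window=[66, 24, 67] -> max=67
Recorded maximums: 51 51 51 32 69 69 69 60 60 60 48 66 66 67
Changes between consecutive maximums: 6

Answer: 6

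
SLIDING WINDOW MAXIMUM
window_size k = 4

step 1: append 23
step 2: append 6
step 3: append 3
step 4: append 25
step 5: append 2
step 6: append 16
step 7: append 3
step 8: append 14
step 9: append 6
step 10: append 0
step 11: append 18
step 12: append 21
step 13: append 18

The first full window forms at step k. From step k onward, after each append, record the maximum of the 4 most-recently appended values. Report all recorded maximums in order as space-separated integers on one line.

Answer: 25 25 25 25 16 16 14 18 21 21

Derivation:
step 1: append 23 -> window=[23] (not full yet)
step 2: append 6 -> window=[23, 6] (not full yet)
step 3: append 3 -> window=[23, 6, 3] (not full yet)
step 4: append 25 -> window=[23, 6, 3, 25] -> max=25
step 5: append 2 -> window=[6, 3, 25, 2] -> max=25
step 6: append 16 -> window=[3, 25, 2, 16] -> max=25
step 7: append 3 -> window=[25, 2, 16, 3] -> max=25
step 8: append 14 -> window=[2, 16, 3, 14] -> max=16
step 9: append 6 -> window=[16, 3, 14, 6] -> max=16
step 10: append 0 -> window=[3, 14, 6, 0] -> max=14
step 11: append 18 -> window=[14, 6, 0, 18] -> max=18
step 12: append 21 -> window=[6, 0, 18, 21] -> max=21
step 13: append 18 -> window=[0, 18, 21, 18] -> max=21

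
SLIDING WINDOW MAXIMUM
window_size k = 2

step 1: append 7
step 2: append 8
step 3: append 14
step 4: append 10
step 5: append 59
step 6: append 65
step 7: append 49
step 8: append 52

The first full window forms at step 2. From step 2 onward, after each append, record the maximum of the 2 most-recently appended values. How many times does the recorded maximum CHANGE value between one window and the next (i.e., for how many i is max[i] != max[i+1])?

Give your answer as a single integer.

step 1: append 7 -> window=[7] (not full yet)
step 2: append 8 -> window=[7, 8] -> max=8
step 3: append 14 -> window=[8, 14] -> max=14
step 4: append 10 -> window=[14, 10] -> max=14
step 5: append 59 -> window=[10, 59] -> max=59
step 6: append 65 -> window=[59, 65] -> max=65
step 7: append 49 -> window=[65, 49] -> max=65
step 8: append 52 -> window=[49, 52] -> max=52
Recorded maximums: 8 14 14 59 65 65 52
Changes between consecutive maximums: 4

Answer: 4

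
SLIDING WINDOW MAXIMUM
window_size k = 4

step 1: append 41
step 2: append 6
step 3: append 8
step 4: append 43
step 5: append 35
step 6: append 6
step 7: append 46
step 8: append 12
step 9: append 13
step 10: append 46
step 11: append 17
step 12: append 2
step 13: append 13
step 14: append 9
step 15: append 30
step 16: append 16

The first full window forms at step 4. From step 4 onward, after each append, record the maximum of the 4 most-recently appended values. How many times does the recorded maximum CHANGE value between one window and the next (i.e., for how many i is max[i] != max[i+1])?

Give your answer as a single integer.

step 1: append 41 -> window=[41] (not full yet)
step 2: append 6 -> window=[41, 6] (not full yet)
step 3: append 8 -> window=[41, 6, 8] (not full yet)
step 4: append 43 -> window=[41, 6, 8, 43] -> max=43
step 5: append 35 -> window=[6, 8, 43, 35] -> max=43
step 6: append 6 -> window=[8, 43, 35, 6] -> max=43
step 7: append 46 -> window=[43, 35, 6, 46] -> max=46
step 8: append 12 -> window=[35, 6, 46, 12] -> max=46
step 9: append 13 -> window=[6, 46, 12, 13] -> max=46
step 10: append 46 -> window=[46, 12, 13, 46] -> max=46
step 11: append 17 -> window=[12, 13, 46, 17] -> max=46
step 12: append 2 -> window=[13, 46, 17, 2] -> max=46
step 13: append 13 -> window=[46, 17, 2, 13] -> max=46
step 14: append 9 -> window=[17, 2, 13, 9] -> max=17
step 15: append 30 -> window=[2, 13, 9, 30] -> max=30
step 16: append 16 -> window=[13, 9, 30, 16] -> max=30
Recorded maximums: 43 43 43 46 46 46 46 46 46 46 17 30 30
Changes between consecutive maximums: 3

Answer: 3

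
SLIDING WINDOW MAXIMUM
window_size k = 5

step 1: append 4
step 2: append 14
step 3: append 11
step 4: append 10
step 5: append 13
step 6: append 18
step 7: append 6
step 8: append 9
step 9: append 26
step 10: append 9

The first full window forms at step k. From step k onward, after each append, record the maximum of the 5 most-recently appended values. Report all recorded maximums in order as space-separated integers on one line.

step 1: append 4 -> window=[4] (not full yet)
step 2: append 14 -> window=[4, 14] (not full yet)
step 3: append 11 -> window=[4, 14, 11] (not full yet)
step 4: append 10 -> window=[4, 14, 11, 10] (not full yet)
step 5: append 13 -> window=[4, 14, 11, 10, 13] -> max=14
step 6: append 18 -> window=[14, 11, 10, 13, 18] -> max=18
step 7: append 6 -> window=[11, 10, 13, 18, 6] -> max=18
step 8: append 9 -> window=[10, 13, 18, 6, 9] -> max=18
step 9: append 26 -> window=[13, 18, 6, 9, 26] -> max=26
step 10: append 9 -> window=[18, 6, 9, 26, 9] -> max=26

Answer: 14 18 18 18 26 26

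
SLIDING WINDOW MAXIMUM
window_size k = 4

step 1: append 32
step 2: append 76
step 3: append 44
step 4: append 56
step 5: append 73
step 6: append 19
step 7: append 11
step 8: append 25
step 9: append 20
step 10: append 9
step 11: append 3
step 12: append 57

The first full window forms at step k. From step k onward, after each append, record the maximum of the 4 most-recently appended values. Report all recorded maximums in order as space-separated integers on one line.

Answer: 76 76 73 73 73 25 25 25 57

Derivation:
step 1: append 32 -> window=[32] (not full yet)
step 2: append 76 -> window=[32, 76] (not full yet)
step 3: append 44 -> window=[32, 76, 44] (not full yet)
step 4: append 56 -> window=[32, 76, 44, 56] -> max=76
step 5: append 73 -> window=[76, 44, 56, 73] -> max=76
step 6: append 19 -> window=[44, 56, 73, 19] -> max=73
step 7: append 11 -> window=[56, 73, 19, 11] -> max=73
step 8: append 25 -> window=[73, 19, 11, 25] -> max=73
step 9: append 20 -> window=[19, 11, 25, 20] -> max=25
step 10: append 9 -> window=[11, 25, 20, 9] -> max=25
step 11: append 3 -> window=[25, 20, 9, 3] -> max=25
step 12: append 57 -> window=[20, 9, 3, 57] -> max=57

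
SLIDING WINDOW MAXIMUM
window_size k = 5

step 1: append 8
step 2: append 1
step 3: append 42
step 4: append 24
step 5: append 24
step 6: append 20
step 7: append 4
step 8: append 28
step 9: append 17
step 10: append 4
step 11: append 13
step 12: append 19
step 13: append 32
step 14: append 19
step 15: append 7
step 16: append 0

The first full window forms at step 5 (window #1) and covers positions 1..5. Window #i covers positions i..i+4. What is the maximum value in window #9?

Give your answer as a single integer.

Answer: 32

Derivation:
step 1: append 8 -> window=[8] (not full yet)
step 2: append 1 -> window=[8, 1] (not full yet)
step 3: append 42 -> window=[8, 1, 42] (not full yet)
step 4: append 24 -> window=[8, 1, 42, 24] (not full yet)
step 5: append 24 -> window=[8, 1, 42, 24, 24] -> max=42
step 6: append 20 -> window=[1, 42, 24, 24, 20] -> max=42
step 7: append 4 -> window=[42, 24, 24, 20, 4] -> max=42
step 8: append 28 -> window=[24, 24, 20, 4, 28] -> max=28
step 9: append 17 -> window=[24, 20, 4, 28, 17] -> max=28
step 10: append 4 -> window=[20, 4, 28, 17, 4] -> max=28
step 11: append 13 -> window=[4, 28, 17, 4, 13] -> max=28
step 12: append 19 -> window=[28, 17, 4, 13, 19] -> max=28
step 13: append 32 -> window=[17, 4, 13, 19, 32] -> max=32
Window #9 max = 32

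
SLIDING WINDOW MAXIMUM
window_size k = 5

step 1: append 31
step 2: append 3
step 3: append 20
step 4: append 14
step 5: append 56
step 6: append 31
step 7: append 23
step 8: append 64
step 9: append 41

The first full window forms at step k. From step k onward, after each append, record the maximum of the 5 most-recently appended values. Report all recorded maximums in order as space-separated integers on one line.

Answer: 56 56 56 64 64

Derivation:
step 1: append 31 -> window=[31] (not full yet)
step 2: append 3 -> window=[31, 3] (not full yet)
step 3: append 20 -> window=[31, 3, 20] (not full yet)
step 4: append 14 -> window=[31, 3, 20, 14] (not full yet)
step 5: append 56 -> window=[31, 3, 20, 14, 56] -> max=56
step 6: append 31 -> window=[3, 20, 14, 56, 31] -> max=56
step 7: append 23 -> window=[20, 14, 56, 31, 23] -> max=56
step 8: append 64 -> window=[14, 56, 31, 23, 64] -> max=64
step 9: append 41 -> window=[56, 31, 23, 64, 41] -> max=64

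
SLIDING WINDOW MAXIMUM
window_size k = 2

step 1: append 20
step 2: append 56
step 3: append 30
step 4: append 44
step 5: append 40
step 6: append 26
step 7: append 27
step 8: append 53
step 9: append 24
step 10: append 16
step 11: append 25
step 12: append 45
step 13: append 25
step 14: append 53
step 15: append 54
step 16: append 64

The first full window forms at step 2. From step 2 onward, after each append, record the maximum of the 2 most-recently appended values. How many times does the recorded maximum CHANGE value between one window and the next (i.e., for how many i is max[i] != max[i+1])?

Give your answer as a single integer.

Answer: 10

Derivation:
step 1: append 20 -> window=[20] (not full yet)
step 2: append 56 -> window=[20, 56] -> max=56
step 3: append 30 -> window=[56, 30] -> max=56
step 4: append 44 -> window=[30, 44] -> max=44
step 5: append 40 -> window=[44, 40] -> max=44
step 6: append 26 -> window=[40, 26] -> max=40
step 7: append 27 -> window=[26, 27] -> max=27
step 8: append 53 -> window=[27, 53] -> max=53
step 9: append 24 -> window=[53, 24] -> max=53
step 10: append 16 -> window=[24, 16] -> max=24
step 11: append 25 -> window=[16, 25] -> max=25
step 12: append 45 -> window=[25, 45] -> max=45
step 13: append 25 -> window=[45, 25] -> max=45
step 14: append 53 -> window=[25, 53] -> max=53
step 15: append 54 -> window=[53, 54] -> max=54
step 16: append 64 -> window=[54, 64] -> max=64
Recorded maximums: 56 56 44 44 40 27 53 53 24 25 45 45 53 54 64
Changes between consecutive maximums: 10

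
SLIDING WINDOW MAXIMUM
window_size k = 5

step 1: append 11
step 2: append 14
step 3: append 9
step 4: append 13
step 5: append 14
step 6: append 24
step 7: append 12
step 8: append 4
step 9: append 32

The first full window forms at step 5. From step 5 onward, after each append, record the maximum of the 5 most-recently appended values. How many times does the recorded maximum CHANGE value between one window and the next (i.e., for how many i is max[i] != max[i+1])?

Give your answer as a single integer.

Answer: 2

Derivation:
step 1: append 11 -> window=[11] (not full yet)
step 2: append 14 -> window=[11, 14] (not full yet)
step 3: append 9 -> window=[11, 14, 9] (not full yet)
step 4: append 13 -> window=[11, 14, 9, 13] (not full yet)
step 5: append 14 -> window=[11, 14, 9, 13, 14] -> max=14
step 6: append 24 -> window=[14, 9, 13, 14, 24] -> max=24
step 7: append 12 -> window=[9, 13, 14, 24, 12] -> max=24
step 8: append 4 -> window=[13, 14, 24, 12, 4] -> max=24
step 9: append 32 -> window=[14, 24, 12, 4, 32] -> max=32
Recorded maximums: 14 24 24 24 32
Changes between consecutive maximums: 2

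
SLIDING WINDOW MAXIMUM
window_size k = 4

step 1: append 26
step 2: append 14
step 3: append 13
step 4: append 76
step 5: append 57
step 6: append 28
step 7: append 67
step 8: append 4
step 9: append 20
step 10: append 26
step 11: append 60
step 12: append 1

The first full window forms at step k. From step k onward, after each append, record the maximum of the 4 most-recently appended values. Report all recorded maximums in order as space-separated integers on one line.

Answer: 76 76 76 76 67 67 67 60 60

Derivation:
step 1: append 26 -> window=[26] (not full yet)
step 2: append 14 -> window=[26, 14] (not full yet)
step 3: append 13 -> window=[26, 14, 13] (not full yet)
step 4: append 76 -> window=[26, 14, 13, 76] -> max=76
step 5: append 57 -> window=[14, 13, 76, 57] -> max=76
step 6: append 28 -> window=[13, 76, 57, 28] -> max=76
step 7: append 67 -> window=[76, 57, 28, 67] -> max=76
step 8: append 4 -> window=[57, 28, 67, 4] -> max=67
step 9: append 20 -> window=[28, 67, 4, 20] -> max=67
step 10: append 26 -> window=[67, 4, 20, 26] -> max=67
step 11: append 60 -> window=[4, 20, 26, 60] -> max=60
step 12: append 1 -> window=[20, 26, 60, 1] -> max=60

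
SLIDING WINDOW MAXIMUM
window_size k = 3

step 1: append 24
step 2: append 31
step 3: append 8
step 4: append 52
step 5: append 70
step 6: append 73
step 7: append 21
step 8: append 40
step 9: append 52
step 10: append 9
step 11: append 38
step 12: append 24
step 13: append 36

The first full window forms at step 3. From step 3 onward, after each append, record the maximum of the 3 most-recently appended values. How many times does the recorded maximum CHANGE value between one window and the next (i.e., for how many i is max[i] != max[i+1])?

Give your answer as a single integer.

step 1: append 24 -> window=[24] (not full yet)
step 2: append 31 -> window=[24, 31] (not full yet)
step 3: append 8 -> window=[24, 31, 8] -> max=31
step 4: append 52 -> window=[31, 8, 52] -> max=52
step 5: append 70 -> window=[8, 52, 70] -> max=70
step 6: append 73 -> window=[52, 70, 73] -> max=73
step 7: append 21 -> window=[70, 73, 21] -> max=73
step 8: append 40 -> window=[73, 21, 40] -> max=73
step 9: append 52 -> window=[21, 40, 52] -> max=52
step 10: append 9 -> window=[40, 52, 9] -> max=52
step 11: append 38 -> window=[52, 9, 38] -> max=52
step 12: append 24 -> window=[9, 38, 24] -> max=38
step 13: append 36 -> window=[38, 24, 36] -> max=38
Recorded maximums: 31 52 70 73 73 73 52 52 52 38 38
Changes between consecutive maximums: 5

Answer: 5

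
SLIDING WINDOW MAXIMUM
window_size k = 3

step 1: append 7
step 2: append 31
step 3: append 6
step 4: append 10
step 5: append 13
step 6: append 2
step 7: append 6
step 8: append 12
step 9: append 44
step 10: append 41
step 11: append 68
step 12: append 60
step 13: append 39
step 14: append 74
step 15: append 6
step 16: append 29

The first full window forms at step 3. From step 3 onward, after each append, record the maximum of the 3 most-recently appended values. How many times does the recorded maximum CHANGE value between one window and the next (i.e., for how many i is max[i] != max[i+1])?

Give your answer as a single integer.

step 1: append 7 -> window=[7] (not full yet)
step 2: append 31 -> window=[7, 31] (not full yet)
step 3: append 6 -> window=[7, 31, 6] -> max=31
step 4: append 10 -> window=[31, 6, 10] -> max=31
step 5: append 13 -> window=[6, 10, 13] -> max=13
step 6: append 2 -> window=[10, 13, 2] -> max=13
step 7: append 6 -> window=[13, 2, 6] -> max=13
step 8: append 12 -> window=[2, 6, 12] -> max=12
step 9: append 44 -> window=[6, 12, 44] -> max=44
step 10: append 41 -> window=[12, 44, 41] -> max=44
step 11: append 68 -> window=[44, 41, 68] -> max=68
step 12: append 60 -> window=[41, 68, 60] -> max=68
step 13: append 39 -> window=[68, 60, 39] -> max=68
step 14: append 74 -> window=[60, 39, 74] -> max=74
step 15: append 6 -> window=[39, 74, 6] -> max=74
step 16: append 29 -> window=[74, 6, 29] -> max=74
Recorded maximums: 31 31 13 13 13 12 44 44 68 68 68 74 74 74
Changes between consecutive maximums: 5

Answer: 5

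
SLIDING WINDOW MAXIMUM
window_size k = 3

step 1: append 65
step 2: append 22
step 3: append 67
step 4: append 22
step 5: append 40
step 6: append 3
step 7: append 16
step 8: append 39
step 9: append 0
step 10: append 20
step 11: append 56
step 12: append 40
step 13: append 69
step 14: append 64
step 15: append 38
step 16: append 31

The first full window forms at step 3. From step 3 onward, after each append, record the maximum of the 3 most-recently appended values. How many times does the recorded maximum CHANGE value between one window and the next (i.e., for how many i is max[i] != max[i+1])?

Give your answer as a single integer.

Answer: 5

Derivation:
step 1: append 65 -> window=[65] (not full yet)
step 2: append 22 -> window=[65, 22] (not full yet)
step 3: append 67 -> window=[65, 22, 67] -> max=67
step 4: append 22 -> window=[22, 67, 22] -> max=67
step 5: append 40 -> window=[67, 22, 40] -> max=67
step 6: append 3 -> window=[22, 40, 3] -> max=40
step 7: append 16 -> window=[40, 3, 16] -> max=40
step 8: append 39 -> window=[3, 16, 39] -> max=39
step 9: append 0 -> window=[16, 39, 0] -> max=39
step 10: append 20 -> window=[39, 0, 20] -> max=39
step 11: append 56 -> window=[0, 20, 56] -> max=56
step 12: append 40 -> window=[20, 56, 40] -> max=56
step 13: append 69 -> window=[56, 40, 69] -> max=69
step 14: append 64 -> window=[40, 69, 64] -> max=69
step 15: append 38 -> window=[69, 64, 38] -> max=69
step 16: append 31 -> window=[64, 38, 31] -> max=64
Recorded maximums: 67 67 67 40 40 39 39 39 56 56 69 69 69 64
Changes between consecutive maximums: 5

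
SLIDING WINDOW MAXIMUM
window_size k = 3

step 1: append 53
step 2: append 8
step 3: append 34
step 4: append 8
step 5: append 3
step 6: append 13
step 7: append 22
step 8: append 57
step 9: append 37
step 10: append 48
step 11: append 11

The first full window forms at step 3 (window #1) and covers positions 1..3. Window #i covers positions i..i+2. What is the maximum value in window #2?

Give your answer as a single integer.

Answer: 34

Derivation:
step 1: append 53 -> window=[53] (not full yet)
step 2: append 8 -> window=[53, 8] (not full yet)
step 3: append 34 -> window=[53, 8, 34] -> max=53
step 4: append 8 -> window=[8, 34, 8] -> max=34
Window #2 max = 34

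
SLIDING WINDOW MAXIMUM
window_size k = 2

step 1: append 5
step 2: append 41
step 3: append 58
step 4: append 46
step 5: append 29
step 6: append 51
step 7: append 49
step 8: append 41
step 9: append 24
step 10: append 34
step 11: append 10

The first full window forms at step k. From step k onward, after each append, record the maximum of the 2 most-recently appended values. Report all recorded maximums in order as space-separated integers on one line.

step 1: append 5 -> window=[5] (not full yet)
step 2: append 41 -> window=[5, 41] -> max=41
step 3: append 58 -> window=[41, 58] -> max=58
step 4: append 46 -> window=[58, 46] -> max=58
step 5: append 29 -> window=[46, 29] -> max=46
step 6: append 51 -> window=[29, 51] -> max=51
step 7: append 49 -> window=[51, 49] -> max=51
step 8: append 41 -> window=[49, 41] -> max=49
step 9: append 24 -> window=[41, 24] -> max=41
step 10: append 34 -> window=[24, 34] -> max=34
step 11: append 10 -> window=[34, 10] -> max=34

Answer: 41 58 58 46 51 51 49 41 34 34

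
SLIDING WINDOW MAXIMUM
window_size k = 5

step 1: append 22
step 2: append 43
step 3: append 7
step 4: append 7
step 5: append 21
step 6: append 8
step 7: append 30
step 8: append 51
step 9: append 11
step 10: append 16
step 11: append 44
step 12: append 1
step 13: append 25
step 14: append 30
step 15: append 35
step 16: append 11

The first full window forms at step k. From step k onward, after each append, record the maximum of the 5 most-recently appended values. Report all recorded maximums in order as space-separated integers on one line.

Answer: 43 43 30 51 51 51 51 51 44 44 44 35

Derivation:
step 1: append 22 -> window=[22] (not full yet)
step 2: append 43 -> window=[22, 43] (not full yet)
step 3: append 7 -> window=[22, 43, 7] (not full yet)
step 4: append 7 -> window=[22, 43, 7, 7] (not full yet)
step 5: append 21 -> window=[22, 43, 7, 7, 21] -> max=43
step 6: append 8 -> window=[43, 7, 7, 21, 8] -> max=43
step 7: append 30 -> window=[7, 7, 21, 8, 30] -> max=30
step 8: append 51 -> window=[7, 21, 8, 30, 51] -> max=51
step 9: append 11 -> window=[21, 8, 30, 51, 11] -> max=51
step 10: append 16 -> window=[8, 30, 51, 11, 16] -> max=51
step 11: append 44 -> window=[30, 51, 11, 16, 44] -> max=51
step 12: append 1 -> window=[51, 11, 16, 44, 1] -> max=51
step 13: append 25 -> window=[11, 16, 44, 1, 25] -> max=44
step 14: append 30 -> window=[16, 44, 1, 25, 30] -> max=44
step 15: append 35 -> window=[44, 1, 25, 30, 35] -> max=44
step 16: append 11 -> window=[1, 25, 30, 35, 11] -> max=35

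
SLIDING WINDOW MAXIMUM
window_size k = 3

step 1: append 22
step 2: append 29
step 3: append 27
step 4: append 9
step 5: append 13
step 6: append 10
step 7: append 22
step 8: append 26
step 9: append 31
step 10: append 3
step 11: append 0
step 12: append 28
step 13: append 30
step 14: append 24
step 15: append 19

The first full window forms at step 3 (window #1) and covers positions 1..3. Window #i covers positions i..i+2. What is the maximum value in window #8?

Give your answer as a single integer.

Answer: 31

Derivation:
step 1: append 22 -> window=[22] (not full yet)
step 2: append 29 -> window=[22, 29] (not full yet)
step 3: append 27 -> window=[22, 29, 27] -> max=29
step 4: append 9 -> window=[29, 27, 9] -> max=29
step 5: append 13 -> window=[27, 9, 13] -> max=27
step 6: append 10 -> window=[9, 13, 10] -> max=13
step 7: append 22 -> window=[13, 10, 22] -> max=22
step 8: append 26 -> window=[10, 22, 26] -> max=26
step 9: append 31 -> window=[22, 26, 31] -> max=31
step 10: append 3 -> window=[26, 31, 3] -> max=31
Window #8 max = 31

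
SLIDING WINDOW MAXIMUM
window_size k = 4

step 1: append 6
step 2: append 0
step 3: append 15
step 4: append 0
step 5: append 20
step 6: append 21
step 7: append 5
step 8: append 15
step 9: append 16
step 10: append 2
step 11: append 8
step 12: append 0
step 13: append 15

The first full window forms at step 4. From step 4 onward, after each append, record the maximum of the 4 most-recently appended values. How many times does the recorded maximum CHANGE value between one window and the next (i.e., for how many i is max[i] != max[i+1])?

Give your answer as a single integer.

step 1: append 6 -> window=[6] (not full yet)
step 2: append 0 -> window=[6, 0] (not full yet)
step 3: append 15 -> window=[6, 0, 15] (not full yet)
step 4: append 0 -> window=[6, 0, 15, 0] -> max=15
step 5: append 20 -> window=[0, 15, 0, 20] -> max=20
step 6: append 21 -> window=[15, 0, 20, 21] -> max=21
step 7: append 5 -> window=[0, 20, 21, 5] -> max=21
step 8: append 15 -> window=[20, 21, 5, 15] -> max=21
step 9: append 16 -> window=[21, 5, 15, 16] -> max=21
step 10: append 2 -> window=[5, 15, 16, 2] -> max=16
step 11: append 8 -> window=[15, 16, 2, 8] -> max=16
step 12: append 0 -> window=[16, 2, 8, 0] -> max=16
step 13: append 15 -> window=[2, 8, 0, 15] -> max=15
Recorded maximums: 15 20 21 21 21 21 16 16 16 15
Changes between consecutive maximums: 4

Answer: 4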